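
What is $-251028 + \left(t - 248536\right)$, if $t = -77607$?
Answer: $-577171$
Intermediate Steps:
$-251028 + \left(t - 248536\right) = -251028 - 326143 = -577171$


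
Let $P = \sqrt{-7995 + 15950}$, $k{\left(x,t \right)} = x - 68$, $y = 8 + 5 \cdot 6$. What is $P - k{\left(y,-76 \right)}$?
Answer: $30 + \sqrt{7955} \approx 119.19$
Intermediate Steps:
$y = 38$ ($y = 8 + 30 = 38$)
$k{\left(x,t \right)} = -68 + x$
$P = \sqrt{7955} \approx 89.191$
$P - k{\left(y,-76 \right)} = \sqrt{7955} - \left(-68 + 38\right) = \sqrt{7955} - -30 = \sqrt{7955} + 30 = 30 + \sqrt{7955}$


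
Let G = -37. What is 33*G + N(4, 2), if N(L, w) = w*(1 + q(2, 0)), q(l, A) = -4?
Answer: -1227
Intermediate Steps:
N(L, w) = -3*w (N(L, w) = w*(1 - 4) = w*(-3) = -3*w)
33*G + N(4, 2) = 33*(-37) - 3*2 = -1221 - 6 = -1227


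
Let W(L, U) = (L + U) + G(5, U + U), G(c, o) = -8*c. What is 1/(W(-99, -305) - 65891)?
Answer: -1/66335 ≈ -1.5075e-5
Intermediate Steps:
W(L, U) = -40 + L + U (W(L, U) = (L + U) - 8*5 = (L + U) - 40 = -40 + L + U)
1/(W(-99, -305) - 65891) = 1/((-40 - 99 - 305) - 65891) = 1/(-444 - 65891) = 1/(-66335) = -1/66335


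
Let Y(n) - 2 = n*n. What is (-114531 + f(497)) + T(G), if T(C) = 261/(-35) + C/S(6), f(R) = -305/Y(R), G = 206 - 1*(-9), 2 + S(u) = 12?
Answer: -1980086388407/17290770 ≈ -1.1452e+5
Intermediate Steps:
Y(n) = 2 + n² (Y(n) = 2 + n*n = 2 + n²)
S(u) = 10 (S(u) = -2 + 12 = 10)
G = 215 (G = 206 + 9 = 215)
f(R) = -305/(2 + R²)
T(C) = -261/35 + C/10 (T(C) = 261/(-35) + C/10 = 261*(-1/35) + C*(⅒) = -261/35 + C/10)
(-114531 + f(497)) + T(G) = (-114531 - 305/(2 + 497²)) + (-261/35 + (⅒)*215) = (-114531 - 305/(2 + 247009)) + (-261/35 + 43/2) = (-114531 - 305/247011) + 983/70 = -28290417146/247011 + 983/70 = -1980086388407/17290770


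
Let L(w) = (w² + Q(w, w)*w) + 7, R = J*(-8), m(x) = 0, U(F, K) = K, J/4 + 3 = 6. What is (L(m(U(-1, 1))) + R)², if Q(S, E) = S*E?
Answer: 7921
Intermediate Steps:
Q(S, E) = E*S
J = 12 (J = -12 + 4*6 = -12 + 24 = 12)
R = -96 (R = 12*(-8) = -96)
L(w) = 7 + w² + w³ (L(w) = (w² + (w*w)*w) + 7 = (w² + w²*w) + 7 = (w² + w³) + 7 = 7 + w² + w³)
(L(m(U(-1, 1))) + R)² = ((7 + 0² + 0³) - 96)² = ((7 + 0 + 0) - 96)² = (7 - 96)² = (-89)² = 7921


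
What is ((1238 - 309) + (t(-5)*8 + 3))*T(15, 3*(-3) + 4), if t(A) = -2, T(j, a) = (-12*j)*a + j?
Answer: 838140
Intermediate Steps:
T(j, a) = j - 12*a*j (T(j, a) = -12*a*j + j = j - 12*a*j)
((1238 - 309) + (t(-5)*8 + 3))*T(15, 3*(-3) + 4) = ((1238 - 309) + (-2*8 + 3))*(15*(1 - 12*(3*(-3) + 4))) = (929 + (-16 + 3))*(15*(1 - 12*(-9 + 4))) = (929 - 13)*(15*(1 - 12*(-5))) = 916*(15*(1 + 60)) = 916*(15*61) = 916*915 = 838140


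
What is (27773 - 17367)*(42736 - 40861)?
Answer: 19511250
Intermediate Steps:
(27773 - 17367)*(42736 - 40861) = 10406*1875 = 19511250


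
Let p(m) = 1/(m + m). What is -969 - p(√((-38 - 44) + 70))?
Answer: -969 + I*√3/12 ≈ -969.0 + 0.14434*I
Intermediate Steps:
p(m) = 1/(2*m)
-969 - p(√((-38 - 44) + 70)) = -969 - 1/(2*(√((-38 - 44) + 70))) = -969 - 1/(2*(√(-82 + 70))) = -969 - 1/(2*(√(-12))) = -969 - 1/(2*(2*I*√3)) = -969 - (-I*√3/6)/2 = -969 - (-1)*I*√3/12 = -969 + I*√3/12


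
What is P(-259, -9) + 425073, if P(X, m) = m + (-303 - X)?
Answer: 425020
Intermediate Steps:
P(X, m) = -303 + m - X
P(-259, -9) + 425073 = (-303 - 9 - 1*(-259)) + 425073 = (-303 - 9 + 259) + 425073 = -53 + 425073 = 425020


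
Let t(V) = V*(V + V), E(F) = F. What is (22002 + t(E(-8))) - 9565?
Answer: 12565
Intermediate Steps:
t(V) = 2*V**2 (t(V) = V*(2*V) = 2*V**2)
(22002 + t(E(-8))) - 9565 = (22002 + 2*(-8)**2) - 9565 = (22002 + 2*64) - 9565 = (22002 + 128) - 9565 = 22130 - 9565 = 12565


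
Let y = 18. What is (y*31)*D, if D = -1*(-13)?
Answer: 7254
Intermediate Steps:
D = 13
(y*31)*D = (18*31)*13 = 558*13 = 7254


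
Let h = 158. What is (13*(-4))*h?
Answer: -8216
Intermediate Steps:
(13*(-4))*h = (13*(-4))*158 = -52*158 = -8216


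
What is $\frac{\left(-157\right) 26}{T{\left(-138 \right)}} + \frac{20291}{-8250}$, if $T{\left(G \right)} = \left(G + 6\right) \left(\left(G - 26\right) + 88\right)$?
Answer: $- \frac{1797241}{627000} \approx -2.8664$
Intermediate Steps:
$T{\left(G \right)} = \left(6 + G\right) \left(62 + G\right)$ ($T{\left(G \right)} = \left(6 + G\right) \left(\left(-26 + G\right) + 88\right) = \left(6 + G\right) \left(62 + G\right)$)
$\frac{\left(-157\right) 26}{T{\left(-138 \right)}} + \frac{20291}{-8250} = \frac{\left(-157\right) 26}{372 + \left(-138\right)^{2} + 68 \left(-138\right)} + \frac{20291}{-8250} = - \frac{4082}{372 + 19044 - 9384} + 20291 \left(- \frac{1}{8250}\right) = - \frac{4082}{10032} - \frac{20291}{8250} = \left(-4082\right) \frac{1}{10032} - \frac{20291}{8250} = - \frac{2041}{5016} - \frac{20291}{8250} = - \frac{1797241}{627000}$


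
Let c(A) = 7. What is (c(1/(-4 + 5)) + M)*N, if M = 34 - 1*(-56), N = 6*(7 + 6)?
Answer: 7566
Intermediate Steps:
N = 78 (N = 6*13 = 78)
M = 90 (M = 34 + 56 = 90)
(c(1/(-4 + 5)) + M)*N = (7 + 90)*78 = 97*78 = 7566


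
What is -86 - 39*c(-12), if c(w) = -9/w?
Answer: -461/4 ≈ -115.25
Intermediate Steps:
-86 - 39*c(-12) = -86 - (-351)/(-12) = -86 - (-351)*(-1)/12 = -86 - 39*3/4 = -86 - 117/4 = -461/4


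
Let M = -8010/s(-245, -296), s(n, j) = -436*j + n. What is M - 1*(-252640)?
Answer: 10847601010/42937 ≈ 2.5264e+5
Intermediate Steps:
s(n, j) = n - 436*j
M = -2670/42937 (M = -8010/(-245 - 436*(-296)) = -8010/(-245 + 129056) = -8010/128811 = -8010*1/128811 = -2670/42937 ≈ -0.062184)
M - 1*(-252640) = -2670/42937 - 1*(-252640) = -2670/42937 + 252640 = 10847601010/42937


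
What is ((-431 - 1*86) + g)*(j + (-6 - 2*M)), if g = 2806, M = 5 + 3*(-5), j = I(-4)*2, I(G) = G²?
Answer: 105294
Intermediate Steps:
j = 32 (j = (-4)²*2 = 16*2 = 32)
M = -10 (M = 5 - 15 = -10)
((-431 - 1*86) + g)*(j + (-6 - 2*M)) = ((-431 - 1*86) + 2806)*(32 + (-6 - 2*(-10))) = ((-431 - 86) + 2806)*(32 + (-6 + 20)) = (-517 + 2806)*(32 + 14) = 2289*46 = 105294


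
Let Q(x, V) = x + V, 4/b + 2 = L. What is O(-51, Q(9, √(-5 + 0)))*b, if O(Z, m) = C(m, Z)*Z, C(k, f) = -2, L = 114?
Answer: 51/14 ≈ 3.6429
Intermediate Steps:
b = 1/28 (b = 4/(-2 + 114) = 4/112 = 4*(1/112) = 1/28 ≈ 0.035714)
Q(x, V) = V + x
O(Z, m) = -2*Z
O(-51, Q(9, √(-5 + 0)))*b = -2*(-51)*(1/28) = 102*(1/28) = 51/14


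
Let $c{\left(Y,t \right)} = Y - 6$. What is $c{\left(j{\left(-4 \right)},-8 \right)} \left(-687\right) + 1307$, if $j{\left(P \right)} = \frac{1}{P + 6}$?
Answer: $\frac{10171}{2} \approx 5085.5$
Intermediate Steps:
$j{\left(P \right)} = \frac{1}{6 + P}$
$c{\left(Y,t \right)} = -6 + Y$ ($c{\left(Y,t \right)} = Y - 6 = -6 + Y$)
$c{\left(j{\left(-4 \right)},-8 \right)} \left(-687\right) + 1307 = \left(-6 + \frac{1}{6 - 4}\right) \left(-687\right) + 1307 = \left(-6 + \frac{1}{2}\right) \left(-687\right) + 1307 = \left(- \frac{11}{2}\right) \left(-687\right) + 1307 = \frac{7557}{2} + 1307 = \frac{10171}{2}$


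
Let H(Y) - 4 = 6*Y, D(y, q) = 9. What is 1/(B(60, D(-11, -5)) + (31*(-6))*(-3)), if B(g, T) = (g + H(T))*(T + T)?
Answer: 1/2682 ≈ 0.00037286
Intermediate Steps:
H(Y) = 4 + 6*Y
B(g, T) = 2*T*(4 + g + 6*T) (B(g, T) = (g + (4 + 6*T))*(T + T) = (4 + g + 6*T)*(2*T) = 2*T*(4 + g + 6*T))
1/(B(60, D(-11, -5)) + (31*(-6))*(-3)) = 1/(2*9*(4 + 60 + 6*9) + (31*(-6))*(-3)) = 1/(2*9*(4 + 60 + 54) - 186*(-3)) = 1/(2*9*118 + 558) = 1/(2124 + 558) = 1/2682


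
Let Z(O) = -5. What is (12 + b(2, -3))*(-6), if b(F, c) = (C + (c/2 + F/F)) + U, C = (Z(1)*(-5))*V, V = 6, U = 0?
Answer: -969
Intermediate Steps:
C = 150 (C = -5*(-5)*6 = 25*6 = 150)
b(F, c) = 151 + c/2 (b(F, c) = (150 + (c/2 + F/F)) + 0 = (150 + (c*(½) + 1)) + 0 = (150 + (c/2 + 1)) + 0 = (150 + (1 + c/2)) + 0 = (151 + c/2) + 0 = 151 + c/2)
(12 + b(2, -3))*(-6) = (12 + (151 + (½)*(-3)))*(-6) = (12 + (151 - 3/2))*(-6) = (12 + 299/2)*(-6) = (323/2)*(-6) = -969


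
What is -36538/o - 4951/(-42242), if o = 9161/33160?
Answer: -51180365223249/386978962 ≈ -1.3226e+5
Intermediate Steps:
o = 9161/33160 (o = 9161*(1/33160) = 9161/33160 ≈ 0.27627)
-36538/o - 4951/(-42242) = -36538/9161/33160 - 4951/(-42242) = -36538*33160/9161 - 4951*(-1/42242) = -1211600080/9161 + 4951/42242 = -51180365223249/386978962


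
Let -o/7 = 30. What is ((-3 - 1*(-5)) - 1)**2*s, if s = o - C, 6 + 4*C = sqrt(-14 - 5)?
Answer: -417/2 - I*sqrt(19)/4 ≈ -208.5 - 1.0897*I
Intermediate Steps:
o = -210 (o = -7*30 = -210)
C = -3/2 + I*sqrt(19)/4 (C = -3/2 + sqrt(-14 - 5)/4 = -3/2 + sqrt(-19)/4 = -3/2 + (I*sqrt(19))/4 = -3/2 + I*sqrt(19)/4 ≈ -1.5 + 1.0897*I)
s = -417/2 - I*sqrt(19)/4 (s = -210 - (-3/2 + I*sqrt(19)/4) = -210 + (3/2 - I*sqrt(19)/4) = -417/2 - I*sqrt(19)/4 ≈ -208.5 - 1.0897*I)
((-3 - 1*(-5)) - 1)**2*s = ((-3 - 1*(-5)) - 1)**2*(-417/2 - I*sqrt(19)/4) = ((-3 + 5) - 1)**2*(-417/2 - I*sqrt(19)/4) = (2 - 1)**2*(-417/2 - I*sqrt(19)/4) = 1**2*(-417/2 - I*sqrt(19)/4) = 1*(-417/2 - I*sqrt(19)/4) = -417/2 - I*sqrt(19)/4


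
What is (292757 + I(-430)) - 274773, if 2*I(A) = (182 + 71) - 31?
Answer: 18095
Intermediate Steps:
I(A) = 111 (I(A) = ((182 + 71) - 31)/2 = (253 - 31)/2 = (1/2)*222 = 111)
(292757 + I(-430)) - 274773 = (292757 + 111) - 274773 = 292868 - 274773 = 18095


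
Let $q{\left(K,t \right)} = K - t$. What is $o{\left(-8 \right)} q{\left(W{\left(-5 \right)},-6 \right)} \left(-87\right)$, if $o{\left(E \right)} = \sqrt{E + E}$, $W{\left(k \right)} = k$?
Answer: $- 348 i \approx - 348.0 i$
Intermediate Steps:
$o{\left(E \right)} = \sqrt{2} \sqrt{E}$ ($o{\left(E \right)} = \sqrt{2 E} = \sqrt{2} \sqrt{E}$)
$o{\left(-8 \right)} q{\left(W{\left(-5 \right)},-6 \right)} \left(-87\right) = \sqrt{2} \sqrt{-8} \left(-5 - -6\right) \left(-87\right) = \sqrt{2} \cdot 2 i \sqrt{2} \left(-5 + 6\right) \left(-87\right) = 4 i 1 \left(-87\right) = 4 i \left(-87\right) = - 348 i$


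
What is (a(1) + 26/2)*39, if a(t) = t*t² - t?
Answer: 507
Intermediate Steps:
a(t) = t³ - t
(a(1) + 26/2)*39 = ((1³ - 1*1) + 26/2)*39 = ((1 - 1) + 26*(½))*39 = (0 + 13)*39 = 13*39 = 507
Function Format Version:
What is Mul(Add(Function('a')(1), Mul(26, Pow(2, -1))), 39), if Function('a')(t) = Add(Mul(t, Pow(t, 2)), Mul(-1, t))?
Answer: 507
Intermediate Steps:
Function('a')(t) = Add(Pow(t, 3), Mul(-1, t))
Mul(Add(Function('a')(1), Mul(26, Pow(2, -1))), 39) = Mul(Add(Add(Pow(1, 3), Mul(-1, 1)), Mul(26, Pow(2, -1))), 39) = Mul(Add(Add(1, -1), Mul(26, Rational(1, 2))), 39) = Mul(Add(0, 13), 39) = Mul(13, 39) = 507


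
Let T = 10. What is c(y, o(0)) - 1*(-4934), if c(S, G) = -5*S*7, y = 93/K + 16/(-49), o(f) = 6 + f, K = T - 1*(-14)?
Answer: 269349/56 ≈ 4809.8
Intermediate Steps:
K = 24 (K = 10 - 1*(-14) = 10 + 14 = 24)
y = 1391/392 (y = 93/24 + 16/(-49) = 93*(1/24) + 16*(-1/49) = 31/8 - 16/49 = 1391/392 ≈ 3.5485)
c(S, G) = -35*S
c(y, o(0)) - 1*(-4934) = -35*1391/392 - 1*(-4934) = -6955/56 + 4934 = 269349/56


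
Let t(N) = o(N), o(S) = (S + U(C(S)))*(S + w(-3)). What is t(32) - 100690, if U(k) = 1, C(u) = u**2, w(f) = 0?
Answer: -99634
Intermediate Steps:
o(S) = S*(1 + S) (o(S) = (S + 1)*(S + 0) = (1 + S)*S = S*(1 + S))
t(N) = N*(1 + N)
t(32) - 100690 = 32*(1 + 32) - 100690 = 32*33 - 100690 = 1056 - 100690 = -99634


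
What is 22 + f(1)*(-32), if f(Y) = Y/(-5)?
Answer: 142/5 ≈ 28.400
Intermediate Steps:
f(Y) = -Y/5 (f(Y) = Y*(-⅕) = -Y/5)
22 + f(1)*(-32) = 22 - ⅕*1*(-32) = 22 - ⅕*(-32) = 22 + 32/5 = 142/5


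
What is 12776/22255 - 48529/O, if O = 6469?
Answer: -997364951/143967595 ≈ -6.9277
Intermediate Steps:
12776/22255 - 48529/O = 12776/22255 - 48529/6469 = -997364951/143967595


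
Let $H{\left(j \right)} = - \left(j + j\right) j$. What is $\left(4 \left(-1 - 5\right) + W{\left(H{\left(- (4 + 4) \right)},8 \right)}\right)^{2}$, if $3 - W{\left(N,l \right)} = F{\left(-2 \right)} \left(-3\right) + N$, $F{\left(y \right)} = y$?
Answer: $10201$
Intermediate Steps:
$H{\left(j \right)} = - 2 j^{2}$ ($H{\left(j \right)} = - 2 j j = - 2 j^{2}$)
$W{\left(N,l \right)} = -3 - N$ ($W{\left(N,l \right)} = 3 - \left(\left(-2\right) \left(-3\right) + N\right) = 3 - \left(6 + N\right) = -3 - N$)
$\left(4 \left(-1 - 5\right) + W{\left(H{\left(- (4 + 4) \right)},8 \right)}\right)^{2} = \left(4 \left(-1 - 5\right) - \left(3 - 2 \left(- (4 + 4)\right)^{2}\right)\right)^{2} = \left(4 \left(-6\right) - \left(3 - 2 \left(\left(-1\right) 8\right)^{2}\right)\right)^{2} = \left(-24 - \left(3 - 2 \left(-8\right)^{2}\right)\right)^{2} = \left(-24 - \left(3 - 128\right)\right)^{2} = \left(-24 - -125\right)^{2} = \left(-24 + \left(-3 + 128\right)\right)^{2} = \left(-24 + 125\right)^{2} = 101^{2} = 10201$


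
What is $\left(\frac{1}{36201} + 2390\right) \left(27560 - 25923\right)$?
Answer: $\frac{141633880067}{36201} \approx 3.9124 \cdot 10^{6}$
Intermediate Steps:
$\left(\frac{1}{36201} + 2390\right) \left(27560 - 25923\right) = \left(\frac{1}{36201} + 2390\right) 1637 = \frac{86520391}{36201} \cdot 1637 = \frac{141633880067}{36201}$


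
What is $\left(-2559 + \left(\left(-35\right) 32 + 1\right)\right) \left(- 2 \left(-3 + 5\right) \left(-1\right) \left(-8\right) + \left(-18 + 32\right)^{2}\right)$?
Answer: $-603192$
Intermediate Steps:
$\left(-2559 + \left(\left(-35\right) 32 + 1\right)\right) \left(- 2 \left(-3 + 5\right) \left(-1\right) \left(-8\right) + \left(-18 + 32\right)^{2}\right) = \left(-2559 + \left(-1120 + 1\right)\right) \left(- 2 \cdot 2 \left(-1\right) \left(-8\right) + 14^{2}\right) = \left(-2559 - 1119\right) \left(\left(-2\right) \left(-2\right) \left(-8\right) + 196\right) = - 3678 \left(4 \left(-8\right) + 196\right) = - 3678 \left(-32 + 196\right) = \left(-3678\right) 164 = -603192$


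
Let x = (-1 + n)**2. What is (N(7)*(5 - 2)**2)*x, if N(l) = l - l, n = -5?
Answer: 0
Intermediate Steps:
x = 36 (x = (-1 - 5)**2 = (-6)**2 = 36)
N(l) = 0
(N(7)*(5 - 2)**2)*x = (0*(5 - 2)**2)*36 = (0*3**2)*36 = (0*9)*36 = 0*36 = 0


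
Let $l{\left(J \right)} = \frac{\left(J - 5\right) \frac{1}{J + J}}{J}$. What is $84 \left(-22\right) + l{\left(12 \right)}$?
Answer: $- \frac{532217}{288} \approx -1848.0$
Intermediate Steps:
$l{\left(J \right)} = \frac{-5 + J}{2 J^{2}}$ ($l{\left(J \right)} = \frac{\left(-5 + J\right) \frac{1}{2 J}}{J} = \frac{\frac{1}{2} \frac{1}{J} \left(-5 + J\right)}{J} = \frac{-5 + J}{2 J^{2}}$)
$84 \left(-22\right) + l{\left(12 \right)} = 84 \left(-22\right) + \frac{-5 + 12}{2 \cdot 144} = -1848 + \frac{1}{2} \cdot \frac{1}{144} \cdot 7 = -1848 + \frac{7}{288} = - \frac{532217}{288}$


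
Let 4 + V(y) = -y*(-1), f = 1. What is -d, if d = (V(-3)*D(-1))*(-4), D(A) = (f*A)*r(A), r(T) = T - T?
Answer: 0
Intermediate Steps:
r(T) = 0
D(A) = 0 (D(A) = (1*A)*0 = A*0 = 0)
V(y) = -4 + y (V(y) = -4 - y*(-1) = -4 + y)
d = 0 (d = ((-4 - 3)*0)*(-4) = -7*0*(-4) = 0*(-4) = 0)
-d = -1*0 = 0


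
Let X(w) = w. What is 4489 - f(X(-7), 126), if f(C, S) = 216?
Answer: 4273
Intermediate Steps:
4489 - f(X(-7), 126) = 4489 - 1*216 = 4489 - 216 = 4273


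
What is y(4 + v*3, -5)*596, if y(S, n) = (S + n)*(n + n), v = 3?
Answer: -47680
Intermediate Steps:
y(S, n) = 2*n*(S + n) (y(S, n) = (S + n)*(2*n) = 2*n*(S + n))
y(4 + v*3, -5)*596 = (2*(-5)*((4 + 3*3) - 5))*596 = (2*(-5)*((4 + 9) - 5))*596 = (2*(-5)*(13 - 5))*596 = (2*(-5)*8)*596 = -80*596 = -47680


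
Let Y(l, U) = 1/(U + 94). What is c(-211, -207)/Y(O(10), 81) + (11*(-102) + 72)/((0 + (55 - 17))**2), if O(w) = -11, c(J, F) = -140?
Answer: -17689525/722 ≈ -24501.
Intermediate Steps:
Y(l, U) = 1/(94 + U)
c(-211, -207)/Y(O(10), 81) + (11*(-102) + 72)/((0 + (55 - 17))**2) = -140/(1/(94 + 81)) + (11*(-102) + 72)/((0 + (55 - 17))**2) = -140/(1/175) + (-1122 + 72)/((0 + 38)**2) = -140/1/175 - 1050/(38**2) = -140*175 - 1050/1444 = -24500 - 1050*1/1444 = -24500 - 525/722 = -17689525/722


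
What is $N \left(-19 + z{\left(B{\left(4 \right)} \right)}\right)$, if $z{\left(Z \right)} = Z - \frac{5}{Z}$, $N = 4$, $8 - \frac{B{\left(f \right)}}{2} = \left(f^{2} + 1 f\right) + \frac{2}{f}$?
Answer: $- \frac{876}{5} \approx -175.2$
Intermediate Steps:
$B{\left(f \right)} = 16 - \frac{4}{f} - 2 f - 2 f^{2}$ ($B{\left(f \right)} = 16 - 2 \left(\left(f^{2} + 1 f\right) + \frac{2}{f}\right) = 16 - 2 \left(\left(f^{2} + f\right) + \frac{2}{f}\right) = 16 - 2 \left(\left(f + f^{2}\right) + \frac{2}{f}\right) = 16 - 2 \left(f + f^{2} + \frac{2}{f}\right) = 16 - \left(2 f + 2 f^{2} + \frac{4}{f}\right) = 16 - \frac{4}{f} - 2 f - 2 f^{2}$)
$N \left(-19 + z{\left(B{\left(4 \right)} \right)}\right) = 4 \left(-19 - \left(25 + \frac{5}{16 - \frac{4}{4} - 8 - 2 \cdot 4^{2}}\right)\right) = 4 \left(-19 - \left(25 + \frac{5}{16 - 1 - 8 - 32}\right)\right) = 4 \left(-19 - \left(25 + \frac{5}{-25}\right)\right) = 4 \left(-19 - \frac{124}{5}\right) = 4 \left(- \frac{219}{5}\right) = - \frac{876}{5}$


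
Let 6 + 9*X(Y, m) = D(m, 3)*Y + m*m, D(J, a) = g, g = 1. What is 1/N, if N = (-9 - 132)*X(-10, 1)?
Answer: 1/235 ≈ 0.0042553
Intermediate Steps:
D(J, a) = 1
X(Y, m) = -⅔ + Y/9 + m²/9 (X(Y, m) = -⅔ + (1*Y + m*m)/9 = -⅔ + (Y + m²)/9 = -⅔ + (Y/9 + m²/9) = -⅔ + Y/9 + m²/9)
N = 235 (N = (-9 - 132)*(-⅔ + (⅑)*(-10) + (⅑)*1²) = -141*(-⅔ - 10/9 + (⅑)*1) = -141*(-⅔ - 10/9 + ⅑) = -141*(-5/3) = 235)
1/N = 1/235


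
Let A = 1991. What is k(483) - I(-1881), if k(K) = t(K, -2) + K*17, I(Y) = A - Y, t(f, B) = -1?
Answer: 4338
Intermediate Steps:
I(Y) = 1991 - Y
k(K) = -1 + 17*K (k(K) = -1 + K*17 = -1 + 17*K)
k(483) - I(-1881) = (-1 + 17*483) - (1991 - 1*(-1881)) = (-1 + 8211) - (1991 + 1881) = 8210 - 1*3872 = 8210 - 3872 = 4338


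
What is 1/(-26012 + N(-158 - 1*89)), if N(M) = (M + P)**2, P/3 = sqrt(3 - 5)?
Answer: I/(19*(78*sqrt(2) + 1841*I)) ≈ 2.8486e-5 + 1.7068e-6*I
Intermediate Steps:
P = 3*I*sqrt(2) (P = 3*sqrt(3 - 5) = 3*sqrt(-2) = 3*(I*sqrt(2)) = 3*I*sqrt(2) ≈ 4.2426*I)
N(M) = (M + 3*I*sqrt(2))**2
1/(-26012 + N(-158 - 1*89)) = 1/(-26012 + ((-158 - 1*89) + 3*I*sqrt(2))**2) = 1/(-26012 + ((-158 - 89) + 3*I*sqrt(2))**2) = 1/(-26012 + (-247 + 3*I*sqrt(2))**2)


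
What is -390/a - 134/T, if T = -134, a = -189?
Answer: 193/63 ≈ 3.0635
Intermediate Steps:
-390/a - 134/T = -390/(-189) - 134/(-134) = -390*(-1/189) - 134*(-1/134) = 130/63 + 1 = 193/63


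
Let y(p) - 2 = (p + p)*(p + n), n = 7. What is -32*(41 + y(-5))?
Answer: -736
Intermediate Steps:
y(p) = 2 + 2*p*(7 + p) (y(p) = 2 + (p + p)*(p + 7) = 2 + (2*p)*(7 + p) = 2 + 2*p*(7 + p))
-32*(41 + y(-5)) = -32*(41 + (2 + 2*(-5)**2 + 14*(-5))) = -32*(41 + (2 + 2*25 - 70)) = -32*(41 + (2 + 50 - 70)) = -32*(41 - 18) = -32*23 = -736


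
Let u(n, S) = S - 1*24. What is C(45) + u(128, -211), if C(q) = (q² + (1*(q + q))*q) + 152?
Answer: 5992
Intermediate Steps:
C(q) = 152 + 3*q² (C(q) = (q² + (1*(2*q))*q) + 152 = (q² + (2*q)*q) + 152 = (q² + 2*q²) + 152 = 3*q² + 152 = 152 + 3*q²)
u(n, S) = -24 + S (u(n, S) = S - 24 = -24 + S)
C(45) + u(128, -211) = (152 + 3*45²) + (-24 - 211) = (152 + 3*2025) - 235 = (152 + 6075) - 235 = 6227 - 235 = 5992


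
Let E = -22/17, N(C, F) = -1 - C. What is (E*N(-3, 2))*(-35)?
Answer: 1540/17 ≈ 90.588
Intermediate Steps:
E = -22/17 (E = -22*1/17 = -22/17 ≈ -1.2941)
(E*N(-3, 2))*(-35) = -22*(-1 - 1*(-3))/17*(-35) = -22*(-1 + 3)/17*(-35) = -22/17*2*(-35) = -44/17*(-35) = 1540/17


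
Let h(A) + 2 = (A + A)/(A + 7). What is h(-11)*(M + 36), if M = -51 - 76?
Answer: -637/2 ≈ -318.50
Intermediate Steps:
M = -127
h(A) = -2 + 2*A/(7 + A) (h(A) = -2 + (A + A)/(A + 7) = -2 + (2*A)/(7 + A) = -2 + 2*A/(7 + A))
h(-11)*(M + 36) = (-14/(7 - 11))*(-127 + 36) = -14/(-4)*(-91) = -14*(-1/4)*(-91) = (7/2)*(-91) = -637/2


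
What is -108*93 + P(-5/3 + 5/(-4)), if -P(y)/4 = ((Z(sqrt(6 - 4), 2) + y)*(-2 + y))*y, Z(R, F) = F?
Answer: -4316293/432 ≈ -9991.4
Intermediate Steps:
P(y) = -4*y*(-2 + y)*(2 + y) (P(y) = -4*(2 + y)*(-2 + y)*y = -4*(-2 + y)*(2 + y)*y = -4*y*(-2 + y)*(2 + y))
-108*93 + P(-5/3 + 5/(-4)) = -108*93 + 4*(-5/3 + 5/(-4))*(4 - (-5/3 + 5/(-4))**2) = -10044 + 4*(-5*1/3 + 5*(-1/4))*(4 - (-5*1/3 + 5*(-1/4))**2) = -10044 + 4*(-5/3 - 5/4)*(4 - (-5/3 - 5/4)**2) = -10044 + 4*(-35/12)*(4 - (-35/12)**2) = -10044 + 4*(-35/12)*(4 - 1*1225/144) = -10044 + 4*(-35/12)*(4 - 1225/144) = -10044 + 4*(-35/12)*(-649/144) = -10044 + 22715/432 = -4316293/432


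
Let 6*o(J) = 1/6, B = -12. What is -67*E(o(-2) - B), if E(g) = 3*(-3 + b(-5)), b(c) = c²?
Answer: -4422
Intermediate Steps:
o(J) = 1/36 (o(J) = (⅙)/6 = (⅙)*(⅙) = 1/36)
E(g) = 66 (E(g) = 3*(-3 + (-5)²) = 3*(-3 + 25) = 3*22 = 66)
-67*E(o(-2) - B) = -67*66 = -4422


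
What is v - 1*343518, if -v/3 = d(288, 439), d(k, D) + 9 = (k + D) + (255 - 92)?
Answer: -346161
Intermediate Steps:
d(k, D) = 154 + D + k (d(k, D) = -9 + ((k + D) + (255 - 92)) = -9 + ((D + k) + 163) = -9 + (163 + D + k) = 154 + D + k)
v = -2643 (v = -3*(154 + 439 + 288) = -3*881 = -2643)
v - 1*343518 = -2643 - 1*343518 = -2643 - 343518 = -346161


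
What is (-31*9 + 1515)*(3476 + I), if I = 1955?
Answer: 6712716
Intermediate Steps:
(-31*9 + 1515)*(3476 + I) = (-31*9 + 1515)*(3476 + 1955) = (-279 + 1515)*5431 = 1236*5431 = 6712716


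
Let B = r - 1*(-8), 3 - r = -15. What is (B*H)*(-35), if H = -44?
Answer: 40040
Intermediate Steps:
r = 18 (r = 3 - 1*(-15) = 3 + 15 = 18)
B = 26 (B = 18 - 1*(-8) = 18 + 8 = 26)
(B*H)*(-35) = (26*(-44))*(-35) = -1144*(-35) = 40040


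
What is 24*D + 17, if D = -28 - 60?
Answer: -2095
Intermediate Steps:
D = -88
24*D + 17 = 24*(-88) + 17 = -2112 + 17 = -2095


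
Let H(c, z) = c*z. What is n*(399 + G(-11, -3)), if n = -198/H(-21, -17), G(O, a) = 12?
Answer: -27126/119 ≈ -227.95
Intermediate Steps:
n = -66/119 (n = -198/((-21*(-17))) = -198/357 = -198*1/357 = -66/119 ≈ -0.55462)
n*(399 + G(-11, -3)) = -66*(399 + 12)/119 = -66/119*411 = -27126/119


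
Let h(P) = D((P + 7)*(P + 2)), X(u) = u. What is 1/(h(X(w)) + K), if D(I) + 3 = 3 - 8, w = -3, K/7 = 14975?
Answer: 1/104817 ≈ 9.5404e-6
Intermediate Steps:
K = 104825 (K = 7*14975 = 104825)
D(I) = -8 (D(I) = -3 + (3 - 8) = -3 - 5 = -8)
h(P) = -8
1/(h(X(w)) + K) = 1/(-8 + 104825) = 1/104817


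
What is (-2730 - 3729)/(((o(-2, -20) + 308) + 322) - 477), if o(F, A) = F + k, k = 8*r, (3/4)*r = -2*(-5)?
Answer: -19377/773 ≈ -25.067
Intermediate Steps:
r = 40/3 (r = 4*(-2*(-5))/3 = (4/3)*10 = 40/3 ≈ 13.333)
k = 320/3 (k = 8*(40/3) = 320/3 ≈ 106.67)
o(F, A) = 320/3 + F (o(F, A) = F + 320/3 = 320/3 + F)
(-2730 - 3729)/(((o(-2, -20) + 308) + 322) - 477) = (-2730 - 3729)/((((320/3 - 2) + 308) + 322) - 477) = -6459/(((314/3 + 308) + 322) - 477) = -6459/((1238/3 + 322) - 477) = -6459/(2204/3 - 477) = -6459/773/3 = -6459*3/773 = -19377/773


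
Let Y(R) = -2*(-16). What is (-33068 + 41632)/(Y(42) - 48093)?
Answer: -8564/48061 ≈ -0.17819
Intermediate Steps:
Y(R) = 32
(-33068 + 41632)/(Y(42) - 48093) = (-33068 + 41632)/(32 - 48093) = 8564/(-48061) = 8564*(-1/48061) = -8564/48061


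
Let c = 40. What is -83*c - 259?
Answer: -3579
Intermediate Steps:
-83*c - 259 = -83*40 - 259 = -3320 - 259 = -3579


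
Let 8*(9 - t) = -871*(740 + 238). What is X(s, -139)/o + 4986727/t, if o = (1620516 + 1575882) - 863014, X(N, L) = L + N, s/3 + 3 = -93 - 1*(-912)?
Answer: 46544779506767/993916581720 ≈ 46.830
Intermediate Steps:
t = 425955/4 (t = 9 - (-871)*(740 + 238)/8 = 9 - (-871)*978/8 = 9 - 1/8*(-851838) = 9 + 425919/4 = 425955/4 ≈ 1.0649e+5)
s = 2448 (s = -9 + 3*(-93 - 1*(-912)) = -9 + 3*(-93 + 912) = -9 + 3*819 = -9 + 2457 = 2448)
o = 2333384 (o = 3196398 - 863014 = 2333384)
X(s, -139)/o + 4986727/t = (-139 + 2448)/2333384 + 4986727/(425955/4) = 2309*(1/2333384) + 4986727*(4/425955) = 2309/2333384 + 19946908/425955 = 46544779506767/993916581720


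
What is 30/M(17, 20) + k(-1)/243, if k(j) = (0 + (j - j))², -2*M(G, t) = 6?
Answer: -10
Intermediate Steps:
M(G, t) = -3 (M(G, t) = -½*6 = -3)
k(j) = 0 (k(j) = (0 + 0)² = 0² = 0)
30/M(17, 20) + k(-1)/243 = 30/(-3) + 0/243 = 30*(-⅓) + 0*(1/243) = -10 + 0 = -10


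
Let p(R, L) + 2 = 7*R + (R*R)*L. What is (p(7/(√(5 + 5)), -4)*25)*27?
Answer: -14580 + 6615*√10/2 ≈ -4120.8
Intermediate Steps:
p(R, L) = -2 + 7*R + L*R² (p(R, L) = -2 + (7*R + (R*R)*L) = -2 + (7*R + R²*L) = -2 + (7*R + L*R²) = -2 + 7*R + L*R²)
(p(7/(√(5 + 5)), -4)*25)*27 = ((-2 + 7*(7/(√(5 + 5))) - 4*49/(5 + 5))*25)*27 = ((-2 + 7*(7/(√10)) - 4*(7/(√10))²)*25)*27 = ((-2 + 7*(7*(√10/10)) - 4*(7*(√10/10))²)*25)*27 = ((-2 + 7*(7*√10/10) - 4*(7*√10/10)²)*25)*27 = ((-2 + 49*√10/10 - 4*49/10)*25)*27 = ((-2 + 49*√10/10 - 98/5)*25)*27 = ((-108/5 + 49*√10/10)*25)*27 = (-540 + 245*√10/2)*27 = -14580 + 6615*√10/2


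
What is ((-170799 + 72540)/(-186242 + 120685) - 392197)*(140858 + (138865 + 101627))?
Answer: -9804951045234500/65557 ≈ -1.4956e+11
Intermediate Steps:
((-170799 + 72540)/(-186242 + 120685) - 392197)*(140858 + (138865 + 101627)) = (-98259/(-65557) - 392197)*(140858 + 240492) = (-98259*(-1/65557) - 392197)*381350 = (98259/65557 - 392197)*381350 = -25711160470/65557*381350 = -9804951045234500/65557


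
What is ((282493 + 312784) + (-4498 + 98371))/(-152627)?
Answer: -689150/152627 ≈ -4.5153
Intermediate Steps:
((282493 + 312784) + (-4498 + 98371))/(-152627) = (595277 + 93873)*(-1/152627) = 689150*(-1/152627) = -689150/152627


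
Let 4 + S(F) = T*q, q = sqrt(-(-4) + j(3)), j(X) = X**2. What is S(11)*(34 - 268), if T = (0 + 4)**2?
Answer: 936 - 3744*sqrt(13) ≈ -12563.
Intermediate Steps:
q = sqrt(13) (q = sqrt(-(-4) + 3**2) = sqrt(-1*(-4) + 9) = sqrt(4 + 9) = sqrt(13) ≈ 3.6056)
T = 16 (T = 4**2 = 16)
S(F) = -4 + 16*sqrt(13)
S(11)*(34 - 268) = (-4 + 16*sqrt(13))*(34 - 268) = (-4 + 16*sqrt(13))*(-234) = 936 - 3744*sqrt(13)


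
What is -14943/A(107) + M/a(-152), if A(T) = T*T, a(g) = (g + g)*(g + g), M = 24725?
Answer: -1097895763/1058070784 ≈ -1.0376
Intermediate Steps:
a(g) = 4*g**2 (a(g) = (2*g)*(2*g) = 4*g**2)
A(T) = T**2
-14943/A(107) + M/a(-152) = -14943/(107**2) + 24725/((4*(-152)**2)) = -14943/11449 + 24725/((4*23104)) = -14943*1/11449 + 24725/92416 = -14943/11449 + 24725*(1/92416) = -14943/11449 + 24725/92416 = -1097895763/1058070784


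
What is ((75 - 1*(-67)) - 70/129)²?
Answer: 332989504/16641 ≈ 20010.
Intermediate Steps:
((75 - 1*(-67)) - 70/129)² = ((75 + 67) - 70*1/129)² = (142 - 70/129)² = (18248/129)² = 332989504/16641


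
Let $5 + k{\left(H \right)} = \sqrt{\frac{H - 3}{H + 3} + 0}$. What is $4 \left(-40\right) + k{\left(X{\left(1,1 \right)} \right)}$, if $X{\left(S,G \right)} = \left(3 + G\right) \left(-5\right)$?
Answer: $-165 + \frac{\sqrt{391}}{17} \approx -163.84$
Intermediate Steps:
$X{\left(S,G \right)} = -15 - 5 G$
$k{\left(H \right)} = -5 + \sqrt{\frac{-3 + H}{3 + H}}$ ($k{\left(H \right)} = -5 + \sqrt{\frac{H - 3}{H + 3} + 0} = -5 + \sqrt{\frac{-3 + H}{3 + H} + 0} = -5 + \sqrt{\frac{-3 + H}{3 + H}}$)
$4 \left(-40\right) + k{\left(X{\left(1,1 \right)} \right)} = 4 \left(-40\right) - \left(5 - \sqrt{\frac{-3 - 20}{3 - 20}}\right) = -160 - \left(5 - \sqrt{\frac{-3 - 20}{3 - 20}}\right) = -160 - \left(5 - \sqrt{\frac{1}{-17} \left(-23\right)}\right) = -160 - \left(5 - \sqrt{\left(- \frac{1}{17}\right) \left(-23\right)}\right) = -160 - \left(5 - \sqrt{\frac{23}{17}}\right) = -160 - \left(5 - \frac{\sqrt{391}}{17}\right) = -165 + \frac{\sqrt{391}}{17}$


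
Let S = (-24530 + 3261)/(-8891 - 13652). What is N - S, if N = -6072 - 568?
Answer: -149706789/22543 ≈ -6640.9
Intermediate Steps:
N = -6640
S = 21269/22543 (S = -21269/(-22543) = -21269*(-1/22543) = 21269/22543 ≈ 0.94349)
N - S = -6640 - 1*21269/22543 = -6640 - 21269/22543 = -149706789/22543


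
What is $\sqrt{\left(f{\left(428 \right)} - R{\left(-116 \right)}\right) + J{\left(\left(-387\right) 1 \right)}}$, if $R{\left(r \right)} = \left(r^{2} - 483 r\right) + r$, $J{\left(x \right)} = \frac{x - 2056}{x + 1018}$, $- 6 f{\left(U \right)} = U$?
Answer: $\frac{i \sqrt{248846183391}}{1893} \approx 263.52 i$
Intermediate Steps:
$f{\left(U \right)} = - \frac{U}{6}$
$J{\left(x \right)} = \frac{-2056 + x}{1018 + x}$
$R{\left(r \right)} = r^{2} - 482 r$
$\sqrt{\left(f{\left(428 \right)} - R{\left(-116 \right)}\right) + J{\left(\left(-387\right) 1 \right)}} = \sqrt{\left(\left(- \frac{1}{6}\right) 428 - - 116 \left(-482 - 116\right)\right) + \frac{-2056 - 387}{1018 - 387}} = \sqrt{\left(- \frac{214}{3} - \left(-116\right) \left(-598\right)\right) + \frac{-2056 - 387}{1018 - 387}} = \sqrt{\left(- \frac{214}{3} - 69368\right) + \frac{1}{631} \left(-2443\right)} = \sqrt{- \frac{208318}{3} - \frac{2443}{631}} = \sqrt{- \frac{131455987}{1893}} = \frac{i \sqrt{248846183391}}{1893}$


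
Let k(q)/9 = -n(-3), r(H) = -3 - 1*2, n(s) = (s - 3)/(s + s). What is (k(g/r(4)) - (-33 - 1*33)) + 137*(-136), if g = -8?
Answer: -18575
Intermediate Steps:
n(s) = (-3 + s)/(2*s) (n(s) = (-3 + s)/((2*s)) = (-3 + s)*(1/(2*s)) = (-3 + s)/(2*s))
r(H) = -5 (r(H) = -3 - 2 = -5)
k(q) = -9 (k(q) = 9*(-(-3 - 3)/(2*(-3))) = 9*(-(-1)*(-6)/(2*3)) = 9*(-1*1) = 9*(-1) = -9)
(k(g/r(4)) - (-33 - 1*33)) + 137*(-136) = (-9 - (-33 - 1*33)) + 137*(-136) = (-9 - (-33 - 33)) - 18632 = (-9 - 1*(-66)) - 18632 = (-9 + 66) - 18632 = 57 - 18632 = -18575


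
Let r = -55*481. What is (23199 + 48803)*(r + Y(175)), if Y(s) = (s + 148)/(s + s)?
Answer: -47618661561/25 ≈ -1.9047e+9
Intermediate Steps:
Y(s) = (148 + s)/(2*s) (Y(s) = (148 + s)/((2*s)) = (148 + s)*(1/(2*s)) = (148 + s)/(2*s))
r = -26455
(23199 + 48803)*(r + Y(175)) = (23199 + 48803)*(-26455 + (½)*(148 + 175)/175) = 72002*(-26455 + (½)*(1/175)*323) = 72002*(-26455 + 323/350) = 72002*(-9258927/350) = -47618661561/25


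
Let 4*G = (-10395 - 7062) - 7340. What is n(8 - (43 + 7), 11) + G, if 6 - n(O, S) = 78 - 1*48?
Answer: -24893/4 ≈ -6223.3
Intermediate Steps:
G = -24797/4 (G = ((-10395 - 7062) - 7340)/4 = (-17457 - 7340)/4 = (¼)*(-24797) = -24797/4 ≈ -6199.3)
n(O, S) = -24 (n(O, S) = 6 - (78 - 1*48) = 6 - (78 - 48) = 6 - 1*30 = 6 - 30 = -24)
n(8 - (43 + 7), 11) + G = -24 - 24797/4 = -24893/4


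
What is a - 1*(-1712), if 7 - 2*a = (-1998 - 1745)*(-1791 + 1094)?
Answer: -1302720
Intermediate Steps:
a = -1304432 (a = 7/2 - (-1998 - 1745)*(-1791 + 1094)/2 = 7/2 - (-3743)*(-697)/2 = 7/2 - ½*2608871 = 7/2 - 2608871/2 = -1304432)
a - 1*(-1712) = -1304432 - 1*(-1712) = -1304432 + 1712 = -1302720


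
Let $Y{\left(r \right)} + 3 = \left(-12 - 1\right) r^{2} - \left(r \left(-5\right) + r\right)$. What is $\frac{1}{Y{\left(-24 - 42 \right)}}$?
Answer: $- \frac{1}{56895} \approx -1.7576 \cdot 10^{-5}$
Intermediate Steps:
$Y{\left(r \right)} = -3 - 13 r^{2} + 4 r$ ($Y{\left(r \right)} = -3 - \left(r + r \left(-5\right) - \left(-12 - 1\right) r^{2}\right) = -3 + \left(\left(-12 - 1\right) r^{2} - \left(- 5 r + r\right)\right) = -3 - \left(- 4 r + 13 r^{2}\right) = -3 - 13 r^{2} + 4 r$)
$\frac{1}{Y{\left(-24 - 42 \right)}} = \frac{1}{-3 - 13 \left(-24 - 42\right)^{2} + 4 \left(-24 - 42\right)} = \frac{1}{-3 - 13 \left(-66\right)^{2} + 4 \left(-66\right)} = \frac{1}{-3 - 56628 - 264} = \frac{1}{-56895} = - \frac{1}{56895}$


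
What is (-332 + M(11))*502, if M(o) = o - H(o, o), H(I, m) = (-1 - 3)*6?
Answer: -149094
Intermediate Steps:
H(I, m) = -24 (H(I, m) = -4*6 = -24)
M(o) = 24 + o (M(o) = o - 1*(-24) = o + 24 = 24 + o)
(-332 + M(11))*502 = (-332 + (24 + 11))*502 = (-332 + 35)*502 = -297*502 = -149094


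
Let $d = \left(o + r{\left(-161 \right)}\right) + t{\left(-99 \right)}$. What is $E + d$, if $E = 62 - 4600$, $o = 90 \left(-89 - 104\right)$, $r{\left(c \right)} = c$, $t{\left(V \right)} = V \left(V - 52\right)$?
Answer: $-7120$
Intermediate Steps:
$t{\left(V \right)} = V \left(-52 + V\right)$
$o = -17370$ ($o = 90 \left(-193\right) = -17370$)
$d = -2582$ ($d = \left(-17370 - 161\right) - 99 \left(-52 - 99\right) = -17531 - -14949 = -17531 + 14949 = -2582$)
$E = -4538$ ($E = 62 - 4600 = -4538$)
$E + d = -4538 - 2582 = -7120$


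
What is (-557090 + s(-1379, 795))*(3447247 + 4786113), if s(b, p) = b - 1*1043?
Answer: -4606663720320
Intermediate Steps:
s(b, p) = -1043 + b (s(b, p) = b - 1043 = -1043 + b)
(-557090 + s(-1379, 795))*(3447247 + 4786113) = (-557090 + (-1043 - 1379))*(3447247 + 4786113) = (-557090 - 2422)*8233360 = -559512*8233360 = -4606663720320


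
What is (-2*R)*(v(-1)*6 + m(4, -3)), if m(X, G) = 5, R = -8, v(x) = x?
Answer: -16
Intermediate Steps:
(-2*R)*(v(-1)*6 + m(4, -3)) = (-2*(-8))*(-1*6 + 5) = 16*(-6 + 5) = 16*(-1) = -16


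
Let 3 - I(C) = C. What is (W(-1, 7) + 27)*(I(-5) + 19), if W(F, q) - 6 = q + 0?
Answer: 1080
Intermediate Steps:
W(F, q) = 6 + q (W(F, q) = 6 + (q + 0) = 6 + q)
I(C) = 3 - C
(W(-1, 7) + 27)*(I(-5) + 19) = ((6 + 7) + 27)*((3 - 1*(-5)) + 19) = (13 + 27)*((3 + 5) + 19) = 40*(8 + 19) = 40*27 = 1080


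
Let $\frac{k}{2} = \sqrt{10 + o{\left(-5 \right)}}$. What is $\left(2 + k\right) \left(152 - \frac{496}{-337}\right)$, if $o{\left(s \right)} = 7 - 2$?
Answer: $\frac{103440}{337} + \frac{103440 \sqrt{15}}{337} \approx 1495.7$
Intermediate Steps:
$o{\left(s \right)} = 5$ ($o{\left(s \right)} = 7 - 2 = 5$)
$k = 2 \sqrt{15}$ ($k = 2 \sqrt{10 + 5} = 2 \sqrt{15} \approx 7.746$)
$\left(2 + k\right) \left(152 - \frac{496}{-337}\right) = \left(2 + 2 \sqrt{15}\right) \left(152 - \frac{496}{-337}\right) = \left(2 + 2 \sqrt{15}\right) \left(152 - - \frac{496}{337}\right) = \left(2 + 2 \sqrt{15}\right) \left(152 + \frac{496}{337}\right) = \left(2 + 2 \sqrt{15}\right) \frac{51720}{337} = \frac{103440}{337} + \frac{103440 \sqrt{15}}{337}$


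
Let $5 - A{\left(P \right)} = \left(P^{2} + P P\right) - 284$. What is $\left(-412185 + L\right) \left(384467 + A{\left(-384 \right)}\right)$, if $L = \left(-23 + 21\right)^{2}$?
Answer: $-37031989764$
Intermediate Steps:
$A{\left(P \right)} = 289 - 2 P^{2}$ ($A{\left(P \right)} = 5 - \left(\left(P^{2} + P P\right) - 284\right) = 5 - \left(\left(P^{2} + P^{2}\right) - 284\right) = 5 - \left(2 P^{2} - 284\right) = 5 - \left(-284 + 2 P^{2}\right) = 289 - 2 P^{2}$)
$L = 4$ ($L = \left(-2\right)^{2} = 4$)
$\left(-412185 + L\right) \left(384467 + A{\left(-384 \right)}\right) = \left(-412185 + 4\right) \left(384467 + \left(289 - 2 \left(-384\right)^{2}\right)\right) = - 412181 \left(384467 + \left(289 - 294912\right)\right) = - 412181 \left(384467 - 294623\right) = \left(-412181\right) 89844 = -37031989764$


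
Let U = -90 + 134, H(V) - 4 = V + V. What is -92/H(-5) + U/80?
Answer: 953/60 ≈ 15.883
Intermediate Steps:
H(V) = 4 + 2*V (H(V) = 4 + (V + V) = 4 + 2*V)
U = 44
-92/H(-5) + U/80 = -92/(4 + 2*(-5)) + 44/80 = -92/(4 - 10) + 44*(1/80) = -92/(-6) + 11/20 = -92*(-⅙) + 11/20 = 46/3 + 11/20 = 953/60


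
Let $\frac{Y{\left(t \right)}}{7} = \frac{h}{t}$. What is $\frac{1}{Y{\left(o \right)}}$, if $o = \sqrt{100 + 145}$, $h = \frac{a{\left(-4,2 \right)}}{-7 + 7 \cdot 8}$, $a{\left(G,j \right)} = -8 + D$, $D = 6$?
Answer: $- \frac{49 \sqrt{5}}{2} \approx -54.784$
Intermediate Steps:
$a{\left(G,j \right)} = -2$ ($a{\left(G,j \right)} = -8 + 6 = -2$)
$h = - \frac{2}{49}$ ($h = - \frac{2}{-7 + 7 \cdot 8} = - \frac{2}{-7 + 56} = - \frac{2}{49} \approx -0.040816$)
$o = 7 \sqrt{5}$ ($o = \sqrt{245} = 7 \sqrt{5} \approx 15.652$)
$Y{\left(t \right)} = - \frac{2}{7 t}$ ($Y{\left(t \right)} = 7 \left(- \frac{2}{49 t}\right) = - \frac{2}{7 t}$)
$\frac{1}{Y{\left(o \right)}} = \frac{1}{\left(- \frac{2}{7}\right) \frac{1}{7 \sqrt{5}}} = \frac{1}{\left(- \frac{2}{7}\right) \frac{\sqrt{5}}{35}} = \frac{1}{\left(- \frac{2}{245}\right) \sqrt{5}} = - \frac{49 \sqrt{5}}{2}$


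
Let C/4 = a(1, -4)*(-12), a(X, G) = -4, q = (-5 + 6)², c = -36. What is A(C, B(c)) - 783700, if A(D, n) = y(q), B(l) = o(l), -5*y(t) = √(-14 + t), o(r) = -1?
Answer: -783700 - I*√13/5 ≈ -7.837e+5 - 0.72111*I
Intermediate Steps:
q = 1 (q = 1² = 1)
y(t) = -√(-14 + t)/5
B(l) = -1
C = 192 (C = 4*(-4*(-12)) = 4*48 = 192)
A(D, n) = -I*√13/5 (A(D, n) = -√(-14 + 1)/5 = -I*√13/5)
A(C, B(c)) - 783700 = -I*√13/5 - 783700 = -783700 - I*√13/5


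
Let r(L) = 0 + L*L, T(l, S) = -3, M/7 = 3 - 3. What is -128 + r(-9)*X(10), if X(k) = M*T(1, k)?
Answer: -128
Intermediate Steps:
M = 0 (M = 7*(3 - 3) = 7*0 = 0)
X(k) = 0 (X(k) = 0*(-3) = 0)
r(L) = L**2 (r(L) = 0 + L**2 = L**2)
-128 + r(-9)*X(10) = -128 + (-9)**2*0 = -128 + 81*0 = -128 + 0 = -128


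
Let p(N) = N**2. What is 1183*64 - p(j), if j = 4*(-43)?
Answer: 46128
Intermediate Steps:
j = -172
1183*64 - p(j) = 1183*64 - 1*(-172)**2 = 75712 - 1*29584 = 75712 - 29584 = 46128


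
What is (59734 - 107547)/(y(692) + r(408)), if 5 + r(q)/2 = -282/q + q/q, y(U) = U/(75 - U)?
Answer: 1003021114/220351 ≈ 4551.9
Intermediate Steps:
r(q) = -8 - 564/q (r(q) = -10 + 2*(-282/q + q/q) = -10 + 2*(-282/q + 1) = -10 + 2*(1 - 282/q) = -10 + (2 - 564/q) = -8 - 564/q)
(59734 - 107547)/(y(692) + r(408)) = (59734 - 107547)/(-1*692/(-75 + 692) + (-8 - 564/408)) = -47813/(-1*692/617 + (-8 - 564*1/408)) = -47813/(-1*692*1/617 + (-8 - 47/34)) = -47813/(-692/617 - 319/34) = -47813/(-220351/20978) = -47813*(-20978/220351) = 1003021114/220351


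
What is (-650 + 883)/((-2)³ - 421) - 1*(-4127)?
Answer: 1770250/429 ≈ 4126.5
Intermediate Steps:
(-650 + 883)/((-2)³ - 421) - 1*(-4127) = 233/(-8 - 421) + 4127 = 233/(-429) + 4127 = 233*(-1/429) + 4127 = -233/429 + 4127 = 1770250/429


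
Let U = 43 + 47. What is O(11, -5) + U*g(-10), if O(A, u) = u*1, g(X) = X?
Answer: -905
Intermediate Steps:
O(A, u) = u
U = 90
O(11, -5) + U*g(-10) = -5 + 90*(-10) = -5 - 900 = -905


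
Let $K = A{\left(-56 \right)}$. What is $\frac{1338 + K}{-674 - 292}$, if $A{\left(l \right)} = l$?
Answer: $- \frac{641}{483} \approx -1.3271$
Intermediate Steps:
$K = -56$
$\frac{1338 + K}{-674 - 292} = \frac{1338 - 56}{-674 - 292} = \frac{1282}{-966} = 1282 \left(- \frac{1}{966}\right) = - \frac{641}{483}$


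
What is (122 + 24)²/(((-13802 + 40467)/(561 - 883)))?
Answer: -6863752/26665 ≈ -257.41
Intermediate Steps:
(122 + 24)²/(((-13802 + 40467)/(561 - 883))) = 146²/((26665/(-322))) = 21316/((26665*(-1/322))) = 21316/(-26665/322) = 21316*(-322/26665) = -6863752/26665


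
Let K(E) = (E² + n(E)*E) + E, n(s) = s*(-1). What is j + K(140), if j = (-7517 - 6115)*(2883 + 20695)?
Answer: -321415156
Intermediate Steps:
n(s) = -s
j = -321415296 (j = -13632*23578 = -321415296)
K(E) = E (K(E) = (E² + (-E)*E) + E = (E² - E²) + E = 0 + E = E)
j + K(140) = -321415296 + 140 = -321415156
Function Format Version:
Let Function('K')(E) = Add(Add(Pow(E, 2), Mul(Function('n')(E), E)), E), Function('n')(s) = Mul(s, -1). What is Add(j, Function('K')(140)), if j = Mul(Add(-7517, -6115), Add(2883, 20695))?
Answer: -321415156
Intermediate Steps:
Function('n')(s) = Mul(-1, s)
j = -321415296 (j = Mul(-13632, 23578) = -321415296)
Function('K')(E) = E (Function('K')(E) = Add(Add(Pow(E, 2), Mul(Mul(-1, E), E)), E) = Add(Add(Pow(E, 2), Mul(-1, Pow(E, 2))), E) = Add(0, E) = E)
Add(j, Function('K')(140)) = Add(-321415296, 140) = -321415156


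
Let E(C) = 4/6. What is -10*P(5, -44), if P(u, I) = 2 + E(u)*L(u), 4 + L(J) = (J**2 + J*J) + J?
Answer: -360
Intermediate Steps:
E(C) = 2/3 (E(C) = 4*(1/6) = 2/3)
L(J) = -4 + J + 2*J**2 (L(J) = -4 + ((J**2 + J*J) + J) = -4 + ((J**2 + J**2) + J) = -4 + (2*J**2 + J) = -4 + (J + 2*J**2) = -4 + J + 2*J**2)
P(u, I) = -2/3 + 2*u/3 + 4*u**2/3 (P(u, I) = 2 + 2*(-4 + u + 2*u**2)/3 = 2 + (-8/3 + 2*u/3 + 4*u**2/3) = -2/3 + 2*u/3 + 4*u**2/3)
-10*P(5, -44) = -10*(-2/3 + (2/3)*5 + (4/3)*5**2) = -10*(-2/3 + 10/3 + (4/3)*25) = -10*(-2/3 + 10/3 + 100/3) = -10*36 = -360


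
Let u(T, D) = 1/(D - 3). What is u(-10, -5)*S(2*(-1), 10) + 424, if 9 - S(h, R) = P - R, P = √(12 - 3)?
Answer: 422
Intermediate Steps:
u(T, D) = 1/(-3 + D)
P = 3 (P = √9 = 3)
S(h, R) = 6 + R (S(h, R) = 9 - (3 - R) = 9 + (-3 + R) = 6 + R)
u(-10, -5)*S(2*(-1), 10) + 424 = (6 + 10)/(-3 - 5) + 424 = 16/(-8) + 424 = -⅛*16 + 424 = -2 + 424 = 422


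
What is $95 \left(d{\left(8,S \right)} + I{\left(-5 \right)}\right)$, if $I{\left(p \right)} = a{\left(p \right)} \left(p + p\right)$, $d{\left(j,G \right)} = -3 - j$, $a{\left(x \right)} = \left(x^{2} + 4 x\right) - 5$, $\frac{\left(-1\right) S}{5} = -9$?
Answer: $-1045$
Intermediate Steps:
$S = 45$ ($S = \left(-5\right) \left(-9\right) = 45$)
$a{\left(x \right)} = -5 + x^{2} + 4 x$
$I{\left(p \right)} = 2 p \left(-5 + p^{2} + 4 p\right)$ ($I{\left(p \right)} = \left(-5 + p^{2} + 4 p\right) \left(p + p\right) = \left(-5 + p^{2} + 4 p\right) 2 p = 2 p \left(-5 + p^{2} + 4 p\right)$)
$95 \left(d{\left(8,S \right)} + I{\left(-5 \right)}\right) = 95 \left(\left(-3 - 8\right) + 2 \left(-5\right) \left(-5 + \left(-5\right)^{2} + 4 \left(-5\right)\right)\right) = 95 \left(\left(-3 - 8\right) + 2 \left(-5\right) \left(-5 + 25 - 20\right)\right) = 95 \left(-11 + 2 \left(-5\right) 0\right) = 95 \left(-11 + 0\right) = 95 \left(-11\right) = -1045$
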